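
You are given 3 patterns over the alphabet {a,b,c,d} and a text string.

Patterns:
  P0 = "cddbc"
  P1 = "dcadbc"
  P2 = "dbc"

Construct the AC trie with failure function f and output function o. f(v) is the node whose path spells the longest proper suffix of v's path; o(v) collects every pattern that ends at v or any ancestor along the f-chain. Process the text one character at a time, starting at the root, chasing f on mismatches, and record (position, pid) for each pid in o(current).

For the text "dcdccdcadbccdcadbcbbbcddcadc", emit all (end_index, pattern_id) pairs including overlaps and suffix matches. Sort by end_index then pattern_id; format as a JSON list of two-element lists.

Build automaton:
Trie (insert patterns):
  0='ε' goto c→1 d→6
  1='c' goto d→2
  2='cd' goto d→3
  3='cdd' goto b→4
  4='cddb' goto c→5
  5='cddbc' goto ·  [P0 ends]
  6='d' goto b→12 c→7
  7='dc' goto a→8
  8='dca' goto d→9
  9='dcad' goto b→10
  10='dcadb' goto c→11
  11='dcadbc' goto ·  [P1 ends]
  12='db' goto c→13
  13='dbc' goto ·  [P2 ends]

Failure links (BFS by depth):
  fail(1) 'c': from fail(0)=0 chase 'c': 0 ⇒ 0;  out=∅∪out(0)=∅
  fail(6) 'd': from fail(0)=0 chase 'd': 0 ⇒ 0;  out=∅∪out(0)=∅
  fail(2) 'cd': from fail(1)=0 chase 'd': 0 ⇒ 6;  out=∅∪out(6)=∅
  fail(7) 'dc': from fail(6)=0 chase 'c': 0 ⇒ 1;  out=∅∪out(1)=∅
  fail(12) 'db': from fail(6)=0 chase 'b': 0 ⇒ 0;  out=∅∪out(0)=∅
  fail(3) 'cdd': from fail(2)=6 chase 'd': 6→0 ⇒ 6;  out=∅∪out(6)=∅
  fail(8) 'dca': from fail(7)=1 chase 'a': 1→0 ⇒ 0;  out=∅∪out(0)=∅
  fail(13) 'dbc': from fail(12)=0 chase 'c': 0 ⇒ 1;  out={2}∪out(1)={2}
  fail(4) 'cddb': from fail(3)=6 chase 'b': 6 ⇒ 12;  out=∅∪out(12)=∅
  fail(9) 'dcad': from fail(8)=0 chase 'd': 0 ⇒ 6;  out=∅∪out(6)=∅
  fail(5) 'cddbc': from fail(4)=12 chase 'c': 12 ⇒ 13;  out={0}∪out(13)={0,2}
  fail(10) 'dcadb': from fail(9)=6 chase 'b': 6 ⇒ 12;  out=∅∪out(12)=∅
  fail(11) 'dcadbc': from fail(10)=12 chase 'c': 12 ⇒ 13;  out={1}∪out(13)={1,2}

Run:
i=0 'd': node 0→6
i=1 'c': node 6→7
i=2 'd': node 7→2 (via fail)
i=3 'c': node 2→7 (via fail)
i=4 'c': node 7→1 (via fail)
i=5 'd': node 1→2
i=6 'c': node 2→7 (via fail)
i=7 'a': node 7→8
i=8 'd': node 8→9
i=9 'b': node 9→10
i=10 'c': node 10→11  → match P1@[5:10],P2@[8:10]
i=11 'c': node 11→1 (via fail)
i=12 'd': node 1→2
i=13 'c': node 2→7 (via fail)
i=14 'a': node 7→8
i=15 'd': node 8→9
i=16 'b': node 9→10
i=17 'c': node 10→11  → match P1@[12:17],P2@[15:17]
i=18 'b': node 11→0 (via fail)
i=19 'b': node 0→0
i=20 'b': node 0→0
i=21 'c': node 0→1
i=22 'd': node 1→2
i=23 'd': node 2→3
i=24 'c': node 3→7 (via fail)
i=25 'a': node 7→8
i=26 'd': node 8→9
i=27 'c': node 9→7 (via fail)

Result: [[10,1],[10,2],[17,1],[17,2]]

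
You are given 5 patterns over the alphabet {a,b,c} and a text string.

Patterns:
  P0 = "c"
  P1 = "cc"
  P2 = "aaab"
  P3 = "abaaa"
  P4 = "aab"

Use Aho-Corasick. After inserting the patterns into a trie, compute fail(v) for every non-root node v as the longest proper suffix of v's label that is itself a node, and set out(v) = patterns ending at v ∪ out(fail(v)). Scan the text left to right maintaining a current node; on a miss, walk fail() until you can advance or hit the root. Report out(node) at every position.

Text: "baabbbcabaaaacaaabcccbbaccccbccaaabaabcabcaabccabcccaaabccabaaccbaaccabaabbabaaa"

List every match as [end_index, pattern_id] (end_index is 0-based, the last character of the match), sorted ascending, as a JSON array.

Construct AC machine:
Trie nodes:
  n0 'ε': a→3 c→1
  n1 'c': c→2  ←P0
  n2 'cc': ·  ←P1
  n3 'a': a→4 b→7
  n4 'aa': a→5 b→11
  n5 'aaa': b→6
  n6 'aaab': ·  ←P2
  n7 'ab': a→8
  n8 'aba': a→9
  n9 'abaa': a→10
  n10 'abaaa': ·  ←P3
  n11 'aab': ·  ←P4

BFS fail/out derivation:
  fail(1) 'c': from fail(0)=0 chase 'c': 0 ⇒ 0;  out={0}∪out(0)={0}
  fail(3) 'a': from fail(0)=0 chase 'a': 0 ⇒ 0;  out=∅∪out(0)=∅
  fail(2) 'cc': from fail(1)=0 chase 'c': 0 ⇒ 1;  out={1}∪out(1)={0,1}
  fail(4) 'aa': from fail(3)=0 chase 'a': 0 ⇒ 3;  out=∅∪out(3)=∅
  fail(7) 'ab': from fail(3)=0 chase 'b': 0 ⇒ 0;  out=∅∪out(0)=∅
  fail(5) 'aaa': from fail(4)=3 chase 'a': 3 ⇒ 4;  out=∅∪out(4)=∅
  fail(8) 'aba': from fail(7)=0 chase 'a': 0 ⇒ 3;  out=∅∪out(3)=∅
  fail(11) 'aab': from fail(4)=3 chase 'b': 3 ⇒ 7;  out={4}∪out(7)={4}
  fail(6) 'aaab': from fail(5)=4 chase 'b': 4 ⇒ 11;  out={2}∪out(11)={2,4}
  fail(9) 'abaa': from fail(8)=3 chase 'a': 3 ⇒ 4;  out=∅∪out(4)=∅
  fail(10) 'abaaa': from fail(9)=4 chase 'a': 4 ⇒ 5;  out={3}∪out(5)={3}

Text stream:
pos 0 'b': at 0
pos 1 'a': at 3
pos 2 'a': at 4
pos 3 'b': at 11  → match P4@[1:3]
pos 4 'b': at 0 (via fail)
pos 5 'b': at 0
pos 6 'c': at 1  → match P0@[6:6]
pos 7 'a': at 3 (via fail)
pos 8 'b': at 7
pos 9 'a': at 8
pos 10 'a': at 9
pos 11 'a': at 10  → match P3@[7:11]
pos 12 'a': at 5 (via fail)
pos 13 'c': at 1 (via fail)  → match P0@[13:13]
pos 14 'a': at 3 (via fail)
pos 15 'a': at 4
pos 16 'a': at 5
pos 17 'b': at 6  → match P2@[14:17],P4@[15:17]
pos 18 'c': at 1 (via fail)  → match P0@[18:18]
pos 19 'c': at 2  → match P0@[19:19],P1@[18:19]
pos 20 'c': at 2 (via fail)  → match P0@[20:20],P1@[19:20]
pos 21 'b': at 0 (via fail)
pos 22 'b': at 0
pos 23 'a': at 3
pos 24 'c': at 1 (via fail)  → match P0@[24:24]
pos 25 'c': at 2  → match P0@[25:25],P1@[24:25]
pos 26 'c': at 2 (via fail)  → match P0@[26:26],P1@[25:26]
pos 27 'c': at 2 (via fail)  → match P0@[27:27],P1@[26:27]
pos 28 'b': at 0 (via fail)
pos 29 'c': at 1  → match P0@[29:29]
pos 30 'c': at 2  → match P0@[30:30],P1@[29:30]
pos 31 'a': at 3 (via fail)
pos 32 'a': at 4
pos 33 'a': at 5
pos 34 'b': at 6  → match P2@[31:34],P4@[32:34]
pos 35 'a': at 8 (via fail)
pos 36 'a': at 9
pos 37 'b': at 11 (via fail)  → match P4@[35:37]
pos 38 'c': at 1 (via fail)  → match P0@[38:38]
pos 39 'a': at 3 (via fail)
pos 40 'b': at 7
pos 41 'c': at 1 (via fail)  → match P0@[41:41]
pos 42 'a': at 3 (via fail)
pos 43 'a': at 4
pos 44 'b': at 11  → match P4@[42:44]
pos 45 'c': at 1 (via fail)  → match P0@[45:45]
pos 46 'c': at 2  → match P0@[46:46],P1@[45:46]
pos 47 'a': at 3 (via fail)
pos 48 'b': at 7
pos 49 'c': at 1 (via fail)  → match P0@[49:49]
pos 50 'c': at 2  → match P0@[50:50],P1@[49:50]
pos 51 'c': at 2 (via fail)  → match P0@[51:51],P1@[50:51]
pos 52 'a': at 3 (via fail)
pos 53 'a': at 4
pos 54 'a': at 5
pos 55 'b': at 6  → match P2@[52:55],P4@[53:55]
pos 56 'c': at 1 (via fail)  → match P0@[56:56]
pos 57 'c': at 2  → match P0@[57:57],P1@[56:57]
pos 58 'a': at 3 (via fail)
pos 59 'b': at 7
pos 60 'a': at 8
pos 61 'a': at 9
pos 62 'c': at 1 (via fail)  → match P0@[62:62]
pos 63 'c': at 2  → match P0@[63:63],P1@[62:63]
pos 64 'b': at 0 (via fail)
pos 65 'a': at 3
pos 66 'a': at 4
pos 67 'c': at 1 (via fail)  → match P0@[67:67]
pos 68 'c': at 2  → match P0@[68:68],P1@[67:68]
pos 69 'a': at 3 (via fail)
pos 70 'b': at 7
pos 71 'a': at 8
pos 72 'a': at 9
pos 73 'b': at 11 (via fail)  → match P4@[71:73]
pos 74 'b': at 0 (via fail)
pos 75 'a': at 3
pos 76 'b': at 7
pos 77 'a': at 8
pos 78 'a': at 9
pos 79 'a': at 10  → match P3@[75:79]

All matches (sorted): [[3,4],[6,0],[11,3],[13,0],[17,2],[17,4],[18,0],[19,0],[19,1],[20,0],[20,1],[24,0],[25,0],[25,1],[26,0],[26,1],[27,0],[27,1],[29,0],[30,0],[30,1],[34,2],[34,4],[37,4],[38,0],[41,0],[44,4],[45,0],[46,0],[46,1],[49,0],[50,0],[50,1],[51,0],[51,1],[55,2],[55,4],[56,0],[57,0],[57,1],[62,0],[63,0],[63,1],[67,0],[68,0],[68,1],[73,4],[79,3]]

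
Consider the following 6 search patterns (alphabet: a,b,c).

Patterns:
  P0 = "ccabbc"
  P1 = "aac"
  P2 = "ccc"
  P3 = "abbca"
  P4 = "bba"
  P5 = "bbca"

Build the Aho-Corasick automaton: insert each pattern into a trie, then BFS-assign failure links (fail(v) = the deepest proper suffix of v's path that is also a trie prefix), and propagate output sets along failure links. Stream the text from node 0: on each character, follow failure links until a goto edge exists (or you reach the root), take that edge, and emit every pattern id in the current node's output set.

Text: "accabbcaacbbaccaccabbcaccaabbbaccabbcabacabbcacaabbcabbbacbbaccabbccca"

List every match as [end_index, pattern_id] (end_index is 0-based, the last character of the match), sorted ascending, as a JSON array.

Build automaton:
Trie nodes:
  n0 'ε': a→7 b→15 c→1
  n1 'c': c→2
  n2 'cc': a→3 c→10
  n3 'cca': b→4
  n4 'ccab': b→5
  n5 'ccabb': c→6
  n6 'ccabbc': ·  ←P0
  n7 'a': a→8 b→11
  n8 'aa': c→9
  n9 'aac': ·  ←P1
  n10 'ccc': ·  ←P2
  n11 'ab': b→12
  n12 'abb': c→13
  n13 'abbc': a→14
  n14 'abbca': ·  ←P3
  n15 'b': b→16
  n16 'bb': a→17 c→18
  n17 'bba': ·  ←P4
  n18 'bbc': a→19
  n19 'bbca': ·  ←P5

Failure links (BFS by depth):
  fail(1) 'c': from fail(0)=0 chase 'c': 0 ⇒ 0;  out=∅∪out(0)=∅
  fail(7) 'a': from fail(0)=0 chase 'a': 0 ⇒ 0;  out=∅∪out(0)=∅
  fail(15) 'b': from fail(0)=0 chase 'b': 0 ⇒ 0;  out=∅∪out(0)=∅
  fail(2) 'cc': from fail(1)=0 chase 'c': 0 ⇒ 1;  out=∅∪out(1)=∅
  fail(8) 'aa': from fail(7)=0 chase 'a': 0 ⇒ 7;  out=∅∪out(7)=∅
  fail(11) 'ab': from fail(7)=0 chase 'b': 0 ⇒ 15;  out=∅∪out(15)=∅
  fail(16) 'bb': from fail(15)=0 chase 'b': 0 ⇒ 15;  out=∅∪out(15)=∅
  fail(3) 'cca': from fail(2)=1 chase 'a': 1→0 ⇒ 7;  out=∅∪out(7)=∅
  fail(9) 'aac': from fail(8)=7 chase 'c': 7→0 ⇒ 1;  out={1}∪out(1)={1}
  fail(10) 'ccc': from fail(2)=1 chase 'c': 1 ⇒ 2;  out={2}∪out(2)={2}
  fail(12) 'abb': from fail(11)=15 chase 'b': 15 ⇒ 16;  out=∅∪out(16)=∅
  fail(17) 'bba': from fail(16)=15 chase 'a': 15→0 ⇒ 7;  out={4}∪out(7)={4}
  fail(18) 'bbc': from fail(16)=15 chase 'c': 15→0 ⇒ 1;  out=∅∪out(1)=∅
  fail(4) 'ccab': from fail(3)=7 chase 'b': 7 ⇒ 11;  out=∅∪out(11)=∅
  fail(13) 'abbc': from fail(12)=16 chase 'c': 16 ⇒ 18;  out=∅∪out(18)=∅
  fail(19) 'bbca': from fail(18)=1 chase 'a': 1→0 ⇒ 7;  out={5}∪out(7)={5}
  fail(5) 'ccabb': from fail(4)=11 chase 'b': 11 ⇒ 12;  out=∅∪out(12)=∅
  fail(14) 'abbca': from fail(13)=18 chase 'a': 18 ⇒ 19;  out={3}∪out(19)={3,5}
  fail(6) 'ccabbc': from fail(5)=12 chase 'c': 12 ⇒ 13;  out={0}∪out(13)={0}

Run:
[0] read 'a'  n0⇒n7
[1] read 'c'  n7⇒n1 (fail-walked)
[2] read 'c'  n1⇒n2
[3] read 'a'  n2⇒n3
[4] read 'b'  n3⇒n4
[5] read 'b'  n4⇒n5
[6] read 'c'  n5⇒n6  → match P0@[1:6]
[7] read 'a'  n6⇒n14 (fail-walked)  → match P3@[3:7],P5@[4:7]
[8] read 'a'  n14⇒n8 (fail-walked)
[9] read 'c'  n8⇒n9  → match P1@[7:9]
[10] read 'b'  n9⇒n15 (fail-walked)
[11] read 'b'  n15⇒n16
[12] read 'a'  n16⇒n17  → match P4@[10:12]
[13] read 'c'  n17⇒n1 (fail-walked)
[14] read 'c'  n1⇒n2
[15] read 'a'  n2⇒n3
[16] read 'c'  n3⇒n1 (fail-walked)
[17] read 'c'  n1⇒n2
[18] read 'a'  n2⇒n3
[19] read 'b'  n3⇒n4
[20] read 'b'  n4⇒n5
[21] read 'c'  n5⇒n6  → match P0@[16:21]
[22] read 'a'  n6⇒n14 (fail-walked)  → match P3@[18:22],P5@[19:22]
[23] read 'c'  n14⇒n1 (fail-walked)
[24] read 'c'  n1⇒n2
[25] read 'a'  n2⇒n3
[26] read 'a'  n3⇒n8 (fail-walked)
[27] read 'b'  n8⇒n11 (fail-walked)
[28] read 'b'  n11⇒n12
[29] read 'b'  n12⇒n16 (fail-walked)
[30] read 'a'  n16⇒n17  → match P4@[28:30]
[31] read 'c'  n17⇒n1 (fail-walked)
[32] read 'c'  n1⇒n2
[33] read 'a'  n2⇒n3
[34] read 'b'  n3⇒n4
[35] read 'b'  n4⇒n5
[36] read 'c'  n5⇒n6  → match P0@[31:36]
[37] read 'a'  n6⇒n14 (fail-walked)  → match P3@[33:37],P5@[34:37]
[38] read 'b'  n14⇒n11 (fail-walked)
[39] read 'a'  n11⇒n7 (fail-walked)
[40] read 'c'  n7⇒n1 (fail-walked)
[41] read 'a'  n1⇒n7 (fail-walked)
[42] read 'b'  n7⇒n11
[43] read 'b'  n11⇒n12
[44] read 'c'  n12⇒n13
[45] read 'a'  n13⇒n14  → match P3@[41:45],P5@[42:45]
[46] read 'c'  n14⇒n1 (fail-walked)
[47] read 'a'  n1⇒n7 (fail-walked)
[48] read 'a'  n7⇒n8
[49] read 'b'  n8⇒n11 (fail-walked)
[50] read 'b'  n11⇒n12
[51] read 'c'  n12⇒n13
[52] read 'a'  n13⇒n14  → match P3@[48:52],P5@[49:52]
[53] read 'b'  n14⇒n11 (fail-walked)
[54] read 'b'  n11⇒n12
[55] read 'b'  n12⇒n16 (fail-walked)
[56] read 'a'  n16⇒n17  → match P4@[54:56]
[57] read 'c'  n17⇒n1 (fail-walked)
[58] read 'b'  n1⇒n15 (fail-walked)
[59] read 'b'  n15⇒n16
[60] read 'a'  n16⇒n17  → match P4@[58:60]
[61] read 'c'  n17⇒n1 (fail-walked)
[62] read 'c'  n1⇒n2
[63] read 'a'  n2⇒n3
[64] read 'b'  n3⇒n4
[65] read 'b'  n4⇒n5
[66] read 'c'  n5⇒n6  → match P0@[61:66]
[67] read 'c'  n6⇒n2 (fail-walked)
[68] read 'c'  n2⇒n10  → match P2@[66:68]
[69] read 'a'  n10⇒n3 (fail-walked)

All matches (sorted): [[6,0],[7,3],[7,5],[9,1],[12,4],[21,0],[22,3],[22,5],[30,4],[36,0],[37,3],[37,5],[45,3],[45,5],[52,3],[52,5],[56,4],[60,4],[66,0],[68,2]]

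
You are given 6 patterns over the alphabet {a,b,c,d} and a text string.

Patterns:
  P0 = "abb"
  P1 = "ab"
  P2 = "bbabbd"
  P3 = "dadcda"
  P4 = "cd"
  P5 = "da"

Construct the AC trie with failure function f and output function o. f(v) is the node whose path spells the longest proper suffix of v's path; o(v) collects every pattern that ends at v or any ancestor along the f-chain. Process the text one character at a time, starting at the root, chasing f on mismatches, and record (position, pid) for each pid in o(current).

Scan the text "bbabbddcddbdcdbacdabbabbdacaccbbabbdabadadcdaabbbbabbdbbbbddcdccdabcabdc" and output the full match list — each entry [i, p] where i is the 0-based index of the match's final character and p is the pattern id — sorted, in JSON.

Build:
Trie (insert patterns):
  0='ε' goto a→1 b→4 c→16 d→10
  1='a' goto b→2
  2='ab' goto b→3  [P1 ends]
  3='abb' goto ·  [P0 ends]
  4='b' goto b→5
  5='bb' goto a→6
  6='bba' goto b→7
  7='bbab' goto b→8
  8='bbabb' goto d→9
  9='bbabbd' goto ·  [P2 ends]
  10='d' goto a→11
  11='da' goto d→12  [P5 ends]
  12='dad' goto c→13
  13='dadc' goto d→14
  14='dadcd' goto a→15
  15='dadcda' goto ·  [P3 ends]
  16='c' goto d→17
  17='cd' goto ·  [P4 ends]

Failure links (BFS by depth):
  fail(1) 'a': from fail(0)=0 chase 'a': 0 ⇒ 0;  out=∅∪out(0)=∅
  fail(4) 'b': from fail(0)=0 chase 'b': 0 ⇒ 0;  out=∅∪out(0)=∅
  fail(10) 'd': from fail(0)=0 chase 'd': 0 ⇒ 0;  out=∅∪out(0)=∅
  fail(16) 'c': from fail(0)=0 chase 'c': 0 ⇒ 0;  out=∅∪out(0)=∅
  fail(2) 'ab': from fail(1)=0 chase 'b': 0 ⇒ 4;  out={1}∪out(4)={1}
  fail(5) 'bb': from fail(4)=0 chase 'b': 0 ⇒ 4;  out=∅∪out(4)=∅
  fail(11) 'da': from fail(10)=0 chase 'a': 0 ⇒ 1;  out={5}∪out(1)={5}
  fail(17) 'cd': from fail(16)=0 chase 'd': 0 ⇒ 10;  out={4}∪out(10)={4}
  fail(3) 'abb': from fail(2)=4 chase 'b': 4 ⇒ 5;  out={0}∪out(5)={0}
  fail(6) 'bba': from fail(5)=4 chase 'a': 4→0 ⇒ 1;  out=∅∪out(1)=∅
  fail(12) 'dad': from fail(11)=1 chase 'd': 1→0 ⇒ 10;  out=∅∪out(10)=∅
  fail(7) 'bbab': from fail(6)=1 chase 'b': 1 ⇒ 2;  out=∅∪out(2)={1}
  fail(13) 'dadc': from fail(12)=10 chase 'c': 10→0 ⇒ 16;  out=∅∪out(16)=∅
  fail(8) 'bbabb': from fail(7)=2 chase 'b': 2 ⇒ 3;  out=∅∪out(3)={0}
  fail(14) 'dadcd': from fail(13)=16 chase 'd': 16 ⇒ 17;  out=∅∪out(17)={4}
  fail(9) 'bbabbd': from fail(8)=3 chase 'd': 3→5→4→0 ⇒ 10;  out={2}∪out(10)={2}
  fail(15) 'dadcda': from fail(14)=17 chase 'a': 17→10 ⇒ 11;  out={3}∪out(11)={3,5}

Run:
pos 0 'b': at 4
pos 1 'b': at 5
pos 2 'a': at 6
pos 3 'b': at 7  ** P1@[2:3]
pos 4 'b': at 8  ** P0@[2:4]
pos 5 'd': at 9  ** P2@[0:5]
pos 6 'd': at 10 (via fail)
pos 7 'c': at 16 (via fail)
pos 8 'd': at 17  ** P4@[7:8]
pos 9 'd': at 10 (via fail)
pos 10 'b': at 4 (via fail)
pos 11 'd': at 10 (via fail)
pos 12 'c': at 16 (via fail)
pos 13 'd': at 17  ** P4@[12:13]
pos 14 'b': at 4 (via fail)
pos 15 'a': at 1 (via fail)
pos 16 'c': at 16 (via fail)
pos 17 'd': at 17  ** P4@[16:17]
pos 18 'a': at 11 (via fail)  ** P5@[17:18]
pos 19 'b': at 2 (via fail)  ** P1@[18:19]
pos 20 'b': at 3  ** P0@[18:20]
pos 21 'a': at 6 (via fail)
pos 22 'b': at 7  ** P1@[21:22]
pos 23 'b': at 8  ** P0@[21:23]
pos 24 'd': at 9  ** P2@[19:24]
pos 25 'a': at 11 (via fail)  ** P5@[24:25]
pos 26 'c': at 16 (via fail)
pos 27 'a': at 1 (via fail)
pos 28 'c': at 16 (via fail)
pos 29 'c': at 16 (via fail)
pos 30 'b': at 4 (via fail)
pos 31 'b': at 5
pos 32 'a': at 6
pos 33 'b': at 7  ** P1@[32:33]
pos 34 'b': at 8  ** P0@[32:34]
pos 35 'd': at 9  ** P2@[30:35]
pos 36 'a': at 11 (via fail)  ** P5@[35:36]
pos 37 'b': at 2 (via fail)  ** P1@[36:37]
pos 38 'a': at 1 (via fail)
pos 39 'd': at 10 (via fail)
pos 40 'a': at 11  ** P5@[39:40]
pos 41 'd': at 12
pos 42 'c': at 13
pos 43 'd': at 14  ** P4@[42:43]
pos 44 'a': at 15  ** P3@[39:44],P5@[43:44]
pos 45 'a': at 1 (via fail)
pos 46 'b': at 2  ** P1@[45:46]
pos 47 'b': at 3  ** P0@[45:47]
pos 48 'b': at 5 (via fail)
pos 49 'b': at 5 (via fail)
pos 50 'a': at 6
pos 51 'b': at 7  ** P1@[50:51]
pos 52 'b': at 8  ** P0@[50:52]
pos 53 'd': at 9  ** P2@[48:53]
pos 54 'b': at 4 (via fail)
pos 55 'b': at 5
pos 56 'b': at 5 (via fail)
pos 57 'b': at 5 (via fail)
pos 58 'd': at 10 (via fail)
pos 59 'd': at 10 (via fail)
pos 60 'c': at 16 (via fail)
pos 61 'd': at 17  ** P4@[60:61]
pos 62 'c': at 16 (via fail)
pos 63 'c': at 16 (via fail)
pos 64 'd': at 17  ** P4@[63:64]
pos 65 'a': at 11 (via fail)  ** P5@[64:65]
pos 66 'b': at 2 (via fail)  ** P1@[65:66]
pos 67 'c': at 16 (via fail)
pos 68 'a': at 1 (via fail)
pos 69 'b': at 2  ** P1@[68:69]
pos 70 'd': at 10 (via fail)
pos 71 'c': at 16 (via fail)

All matches (sorted): [[3,1],[4,0],[5,2],[8,4],[13,4],[17,4],[18,5],[19,1],[20,0],[22,1],[23,0],[24,2],[25,5],[33,1],[34,0],[35,2],[36,5],[37,1],[40,5],[43,4],[44,3],[44,5],[46,1],[47,0],[51,1],[52,0],[53,2],[61,4],[64,4],[65,5],[66,1],[69,1]]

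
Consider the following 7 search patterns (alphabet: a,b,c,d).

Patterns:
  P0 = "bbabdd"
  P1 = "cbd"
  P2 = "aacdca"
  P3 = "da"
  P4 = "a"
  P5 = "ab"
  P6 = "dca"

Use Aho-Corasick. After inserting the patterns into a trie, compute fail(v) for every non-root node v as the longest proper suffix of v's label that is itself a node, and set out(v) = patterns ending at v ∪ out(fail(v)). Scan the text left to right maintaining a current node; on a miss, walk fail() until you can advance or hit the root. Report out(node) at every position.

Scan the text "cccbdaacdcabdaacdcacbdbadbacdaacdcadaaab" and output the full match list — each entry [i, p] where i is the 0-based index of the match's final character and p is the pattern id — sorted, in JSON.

Build automaton:
Trie (insert patterns):
  0='ε' goto a→10 b→1 c→7 d→16
  1='b' goto b→2
  2='bb' goto a→3
  3='bba' goto b→4
  4='bbab' goto d→5
  5='bbabd' goto d→6
  6='bbabdd' goto ·  [P0 ends]
  7='c' goto b→8
  8='cb' goto d→9
  9='cbd' goto ·  [P1 ends]
  10='a' goto a→11 b→18  [P4 ends]
  11='aa' goto c→12
  12='aac' goto d→13
  13='aacd' goto c→14
  14='aacdc' goto a→15
  15='aacdca' goto ·  [P2 ends]
  16='d' goto a→17 c→19
  17='da' goto ·  [P3 ends]
  18='ab' goto ·  [P5 ends]
  19='dc' goto a→20
  20='dca' goto ·  [P6 ends]

Failure links (BFS by depth):
  fail(1) 'b': from fail(0)=0 chase 'b': 0 ⇒ 0;  out=∅∪out(0)=∅
  fail(7) 'c': from fail(0)=0 chase 'c': 0 ⇒ 0;  out=∅∪out(0)=∅
  fail(10) 'a': from fail(0)=0 chase 'a': 0 ⇒ 0;  out={4}∪out(0)={4}
  fail(16) 'd': from fail(0)=0 chase 'd': 0 ⇒ 0;  out=∅∪out(0)=∅
  fail(2) 'bb': from fail(1)=0 chase 'b': 0 ⇒ 1;  out=∅∪out(1)=∅
  fail(8) 'cb': from fail(7)=0 chase 'b': 0 ⇒ 1;  out=∅∪out(1)=∅
  fail(11) 'aa': from fail(10)=0 chase 'a': 0 ⇒ 10;  out=∅∪out(10)={4}
  fail(17) 'da': from fail(16)=0 chase 'a': 0 ⇒ 10;  out={3}∪out(10)={3,4}
  fail(18) 'ab': from fail(10)=0 chase 'b': 0 ⇒ 1;  out={5}∪out(1)={5}
  fail(19) 'dc': from fail(16)=0 chase 'c': 0 ⇒ 7;  out=∅∪out(7)=∅
  fail(3) 'bba': from fail(2)=1 chase 'a': 1→0 ⇒ 10;  out=∅∪out(10)={4}
  fail(9) 'cbd': from fail(8)=1 chase 'd': 1→0 ⇒ 16;  out={1}∪out(16)={1}
  fail(12) 'aac': from fail(11)=10 chase 'c': 10→0 ⇒ 7;  out=∅∪out(7)=∅
  fail(20) 'dca': from fail(19)=7 chase 'a': 7→0 ⇒ 10;  out={6}∪out(10)={4,6}
  fail(4) 'bbab': from fail(3)=10 chase 'b': 10 ⇒ 18;  out=∅∪out(18)={5}
  fail(13) 'aacd': from fail(12)=7 chase 'd': 7→0 ⇒ 16;  out=∅∪out(16)=∅
  fail(5) 'bbabd': from fail(4)=18 chase 'd': 18→1→0 ⇒ 16;  out=∅∪out(16)=∅
  fail(14) 'aacdc': from fail(13)=16 chase 'c': 16 ⇒ 19;  out=∅∪out(19)=∅
  fail(6) 'bbabdd': from fail(5)=16 chase 'd': 16→0 ⇒ 16;  out={0}∪out(16)={0}
  fail(15) 'aacdca': from fail(14)=19 chase 'a': 19 ⇒ 20;  out={2}∪out(20)={2,4,6}

Text stream:
i=0 'c': node 0→7
i=1 'c': node 7→7 (fail-walked)
i=2 'c': node 7→7 (fail-walked)
i=3 'b': node 7→8
i=4 'd': node 8→9  → match P1@[2:4]
i=5 'a': node 9→17 (fail-walked)  → match P3@[4:5],P4@[5:5]
i=6 'a': node 17→11 (fail-walked)  → match P4@[6:6]
i=7 'c': node 11→12
i=8 'd': node 12→13
i=9 'c': node 13→14
i=10 'a': node 14→15  → match P2@[5:10],P4@[10:10],P6@[8:10]
i=11 'b': node 15→18 (fail-walked)  → match P5@[10:11]
i=12 'd': node 18→16 (fail-walked)
i=13 'a': node 16→17  → match P3@[12:13],P4@[13:13]
i=14 'a': node 17→11 (fail-walked)  → match P4@[14:14]
i=15 'c': node 11→12
i=16 'd': node 12→13
i=17 'c': node 13→14
i=18 'a': node 14→15  → match P2@[13:18],P4@[18:18],P6@[16:18]
i=19 'c': node 15→7 (fail-walked)
i=20 'b': node 7→8
i=21 'd': node 8→9  → match P1@[19:21]
i=22 'b': node 9→1 (fail-walked)
i=23 'a': node 1→10 (fail-walked)  → match P4@[23:23]
i=24 'd': node 10→16 (fail-walked)
i=25 'b': node 16→1 (fail-walked)
i=26 'a': node 1→10 (fail-walked)  → match P4@[26:26]
i=27 'c': node 10→7 (fail-walked)
i=28 'd': node 7→16 (fail-walked)
i=29 'a': node 16→17  → match P3@[28:29],P4@[29:29]
i=30 'a': node 17→11 (fail-walked)  → match P4@[30:30]
i=31 'c': node 11→12
i=32 'd': node 12→13
i=33 'c': node 13→14
i=34 'a': node 14→15  → match P2@[29:34],P4@[34:34],P6@[32:34]
i=35 'd': node 15→16 (fail-walked)
i=36 'a': node 16→17  → match P3@[35:36],P4@[36:36]
i=37 'a': node 17→11 (fail-walked)  → match P4@[37:37]
i=38 'a': node 11→11 (fail-walked)  → match P4@[38:38]
i=39 'b': node 11→18 (fail-walked)  → match P5@[38:39]

Matches: [[4,1],[5,3],[5,4],[6,4],[10,2],[10,4],[10,6],[11,5],[13,3],[13,4],[14,4],[18,2],[18,4],[18,6],[21,1],[23,4],[26,4],[29,3],[29,4],[30,4],[34,2],[34,4],[34,6],[36,3],[36,4],[37,4],[38,4],[39,5]]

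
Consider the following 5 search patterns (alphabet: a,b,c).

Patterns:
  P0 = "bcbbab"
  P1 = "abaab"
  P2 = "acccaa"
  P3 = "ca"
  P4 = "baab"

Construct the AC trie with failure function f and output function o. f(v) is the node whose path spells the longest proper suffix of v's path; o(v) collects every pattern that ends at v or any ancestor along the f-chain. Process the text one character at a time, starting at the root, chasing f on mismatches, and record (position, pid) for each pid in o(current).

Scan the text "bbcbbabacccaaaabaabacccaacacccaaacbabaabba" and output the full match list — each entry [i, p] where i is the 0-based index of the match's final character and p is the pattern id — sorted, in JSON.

Build automaton:
Trie nodes:
  0='ε' goto a→7 b→1 c→17
  1='b' goto a→19 c→2
  2='bc' goto b→3
  3='bcb' goto b→4
  4='bcbb' goto a→5
  5='bcbba' goto b→6
  6='bcbbab' goto ·  ←P0
  7='a' goto b→8 c→12
  8='ab' goto a→9
  9='aba' goto a→10
  10='abaa' goto b→11
  11='abaab' goto ·  ←P1
  12='ac' goto c→13
  13='acc' goto c→14
  14='accc' goto a→15
  15='accca' goto a→16
  16='acccaa' goto ·  ←P2
  17='c' goto a→18
  18='ca' goto ·  ←P3
  19='ba' goto a→20
  20='baa' goto b→21
  21='baab' goto ·  ←P4

BFS fail/out derivation:
  fail(1) 'b': from fail(0)=0 chase 'b': 0 ⇒ 0;  out=∅∪out(0)=∅
  fail(7) 'a': from fail(0)=0 chase 'a': 0 ⇒ 0;  out=∅∪out(0)=∅
  fail(17) 'c': from fail(0)=0 chase 'c': 0 ⇒ 0;  out=∅∪out(0)=∅
  fail(2) 'bc': from fail(1)=0 chase 'c': 0 ⇒ 17;  out=∅∪out(17)=∅
  fail(8) 'ab': from fail(7)=0 chase 'b': 0 ⇒ 1;  out=∅∪out(1)=∅
  fail(12) 'ac': from fail(7)=0 chase 'c': 0 ⇒ 17;  out=∅∪out(17)=∅
  fail(18) 'ca': from fail(17)=0 chase 'a': 0 ⇒ 7;  out={3}∪out(7)={3}
  fail(19) 'ba': from fail(1)=0 chase 'a': 0 ⇒ 7;  out=∅∪out(7)=∅
  fail(3) 'bcb': from fail(2)=17 chase 'b': 17→0 ⇒ 1;  out=∅∪out(1)=∅
  fail(9) 'aba': from fail(8)=1 chase 'a': 1 ⇒ 19;  out=∅∪out(19)=∅
  fail(13) 'acc': from fail(12)=17 chase 'c': 17→0 ⇒ 17;  out=∅∪out(17)=∅
  fail(20) 'baa': from fail(19)=7 chase 'a': 7→0 ⇒ 7;  out=∅∪out(7)=∅
  fail(4) 'bcbb': from fail(3)=1 chase 'b': 1→0 ⇒ 1;  out=∅∪out(1)=∅
  fail(10) 'abaa': from fail(9)=19 chase 'a': 19 ⇒ 20;  out=∅∪out(20)=∅
  fail(14) 'accc': from fail(13)=17 chase 'c': 17→0 ⇒ 17;  out=∅∪out(17)=∅
  fail(21) 'baab': from fail(20)=7 chase 'b': 7 ⇒ 8;  out={4}∪out(8)={4}
  fail(5) 'bcbba': from fail(4)=1 chase 'a': 1 ⇒ 19;  out=∅∪out(19)=∅
  fail(11) 'abaab': from fail(10)=20 chase 'b': 20 ⇒ 21;  out={1}∪out(21)={1,4}
  fail(15) 'accca': from fail(14)=17 chase 'a': 17 ⇒ 18;  out=∅∪out(18)={3}
  fail(6) 'bcbbab': from fail(5)=19 chase 'b': 19→7 ⇒ 8;  out={0}∪out(8)={0}
  fail(16) 'acccaa': from fail(15)=18 chase 'a': 18→7→0 ⇒ 7;  out={2}∪out(7)={2}

Scan:
pos 0 'b': at 1
pos 1 'b': at 1 (fail-walked)
pos 2 'c': at 2
pos 3 'b': at 3
pos 4 'b': at 4
pos 5 'a': at 5
pos 6 'b': at 6  ** P0@[1:6]
pos 7 'a': at 9 (fail-walked)
pos 8 'c': at 12 (fail-walked)
pos 9 'c': at 13
pos 10 'c': at 14
pos 11 'a': at 15  ** P3@[10:11]
pos 12 'a': at 16  ** P2@[7:12]
pos 13 'a': at 7 (fail-walked)
pos 14 'a': at 7 (fail-walked)
pos 15 'b': at 8
pos 16 'a': at 9
pos 17 'a': at 10
pos 18 'b': at 11  ** P1@[14:18],P4@[15:18]
pos 19 'a': at 9 (fail-walked)
pos 20 'c': at 12 (fail-walked)
pos 21 'c': at 13
pos 22 'c': at 14
pos 23 'a': at 15  ** P3@[22:23]
pos 24 'a': at 16  ** P2@[19:24]
pos 25 'c': at 12 (fail-walked)
pos 26 'a': at 18 (fail-walked)  ** P3@[25:26]
pos 27 'c': at 12 (fail-walked)
pos 28 'c': at 13
pos 29 'c': at 14
pos 30 'a': at 15  ** P3@[29:30]
pos 31 'a': at 16  ** P2@[26:31]
pos 32 'a': at 7 (fail-walked)
pos 33 'c': at 12
pos 34 'b': at 1 (fail-walked)
pos 35 'a': at 19
pos 36 'b': at 8 (fail-walked)
pos 37 'a': at 9
pos 38 'a': at 10
pos 39 'b': at 11  ** P1@[35:39],P4@[36:39]
pos 40 'b': at 1 (fail-walked)
pos 41 'a': at 19

Matches: [[6,0],[11,3],[12,2],[18,1],[18,4],[23,3],[24,2],[26,3],[30,3],[31,2],[39,1],[39,4]]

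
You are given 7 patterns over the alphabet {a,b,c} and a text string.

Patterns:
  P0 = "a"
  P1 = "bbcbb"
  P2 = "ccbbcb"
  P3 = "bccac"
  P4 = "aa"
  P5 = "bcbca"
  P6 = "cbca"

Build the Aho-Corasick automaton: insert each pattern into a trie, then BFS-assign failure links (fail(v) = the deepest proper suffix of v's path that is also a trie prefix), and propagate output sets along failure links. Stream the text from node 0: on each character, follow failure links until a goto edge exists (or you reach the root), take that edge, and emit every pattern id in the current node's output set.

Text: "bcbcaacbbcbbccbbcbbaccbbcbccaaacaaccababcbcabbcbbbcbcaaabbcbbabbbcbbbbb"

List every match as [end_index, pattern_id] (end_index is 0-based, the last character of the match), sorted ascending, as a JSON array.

Construct AC machine:
Trie nodes:
  0='ε' goto a→1 b→2 c→7
  1='a' goto a→17  [P0 ends]
  2='b' goto b→3 c→13
  3='bb' goto c→4
  4='bbc' goto b→5
  5='bbcb' goto b→6
  6='bbcbb' goto ·  [P1 ends]
  7='c' goto b→21 c→8
  8='cc' goto b→9
  9='ccb' goto b→10
  10='ccbb' goto c→11
  11='ccbbc' goto b→12
  12='ccbbcb' goto ·  [P2 ends]
  13='bc' goto b→18 c→14
  14='bcc' goto a→15
  15='bcca' goto c→16
  16='bccac' goto ·  [P3 ends]
  17='aa' goto ·  [P4 ends]
  18='bcb' goto c→19
  19='bcbc' goto a→20
  20='bcbca' goto ·  [P5 ends]
  21='cb' goto c→22
  22='cbc' goto a→23
  23='cbca' goto ·  [P6 ends]

Failure links (BFS by depth):
  n1('a'): parent n0 fail=0; on 'a' 0 → fail=0;  out {0}∪∅={0}
  n2('b'): parent n0 fail=0; on 'b' 0 → fail=0;  out ∅∪∅=∅
  n7('c'): parent n0 fail=0; on 'c' 0 → fail=0;  out ∅∪∅=∅
  n3('bb'): parent n2 fail=0; on 'b' 0 → fail=2;  out ∅∪∅=∅
  n8('cc'): parent n7 fail=0; on 'c' 0 → fail=7;  out ∅∪∅=∅
  n13('bc'): parent n2 fail=0; on 'c' 0 → fail=7;  out ∅∪∅=∅
  n17('aa'): parent n1 fail=0; on 'a' 0 → fail=1;  out {4}∪{0}={0,4}
  n21('cb'): parent n7 fail=0; on 'b' 0 → fail=2;  out ∅∪∅=∅
  n4('bbc'): parent n3 fail=2; on 'c' 2 → fail=13;  out ∅∪∅=∅
  n9('ccb'): parent n8 fail=7; on 'b' 7 → fail=21;  out ∅∪∅=∅
  n14('bcc'): parent n13 fail=7; on 'c' 7 → fail=8;  out ∅∪∅=∅
  n18('bcb'): parent n13 fail=7; on 'b' 7 → fail=21;  out ∅∪∅=∅
  n22('cbc'): parent n21 fail=2; on 'c' 2 → fail=13;  out ∅∪∅=∅
  n5('bbcb'): parent n4 fail=13; on 'b' 13 → fail=18;  out ∅∪∅=∅
  n10('ccbb'): parent n9 fail=21; on 'b' 21→2 → fail=3;  out ∅∪∅=∅
  n15('bcca'): parent n14 fail=8; on 'a' 8→7→0 → fail=1;  out ∅∪{0}={0}
  n19('bcbc'): parent n18 fail=21; on 'c' 21 → fail=22;  out ∅∪∅=∅
  n23('cbca'): parent n22 fail=13; on 'a' 13→7→0 → fail=1;  out {6}∪{0}={0,6}
  n6('bbcbb'): parent n5 fail=18; on 'b' 18→21→2 → fail=3;  out {1}∪∅={1}
  n11('ccbbc'): parent n10 fail=3; on 'c' 3 → fail=4;  out ∅∪∅=∅
  n16('bccac'): parent n15 fail=1; on 'c' 1→0 → fail=7;  out {3}∪∅={3}
  n20('bcbca'): parent n19 fail=22; on 'a' 22 → fail=23;  out {5}∪{0,6}={0,5,6}
  n12('ccbbcb'): parent n11 fail=4; on 'b' 4 → fail=5;  out {2}∪∅={2}

Scan:
[0] read 'b'  n0⇒n2
[1] read 'c'  n2⇒n13
[2] read 'b'  n13⇒n18
[3] read 'c'  n18⇒n19
[4] read 'a'  n19⇒n20  emit P0@[4:4],P5@[0:4],P6@[1:4]
[5] read 'a'  n20⇒n17 ·f  emit P0@[5:5],P4@[4:5]
[6] read 'c'  n17⇒n7 ·f
[7] read 'b'  n7⇒n21
[8] read 'b'  n21⇒n3 ·f
[9] read 'c'  n3⇒n4
[10] read 'b'  n4⇒n5
[11] read 'b'  n5⇒n6  emit P1@[7:11]
[12] read 'c'  n6⇒n4 ·f
[13] read 'c'  n4⇒n14 ·f
[14] read 'b'  n14⇒n9 ·f
[15] read 'b'  n9⇒n10
[16] read 'c'  n10⇒n11
[17] read 'b'  n11⇒n12  emit P2@[12:17]
[18] read 'b'  n12⇒n6 ·f  emit P1@[14:18]
[19] read 'a'  n6⇒n1 ·f  emit P0@[19:19]
[20] read 'c'  n1⇒n7 ·f
[21] read 'c'  n7⇒n8
[22] read 'b'  n8⇒n9
[23] read 'b'  n9⇒n10
[24] read 'c'  n10⇒n11
[25] read 'b'  n11⇒n12  emit P2@[20:25]
[26] read 'c'  n12⇒n19 ·f
[27] read 'c'  n19⇒n14 ·f
[28] read 'a'  n14⇒n15  emit P0@[28:28]
[29] read 'a'  n15⇒n17 ·f  emit P0@[29:29],P4@[28:29]
[30] read 'a'  n17⇒n17 ·f  emit P0@[30:30],P4@[29:30]
[31] read 'c'  n17⇒n7 ·f
[32] read 'a'  n7⇒n1 ·f  emit P0@[32:32]
[33] read 'a'  n1⇒n17  emit P0@[33:33],P4@[32:33]
[34] read 'c'  n17⇒n7 ·f
[35] read 'c'  n7⇒n8
[36] read 'a'  n8⇒n1 ·f  emit P0@[36:36]
[37] read 'b'  n1⇒n2 ·f
[38] read 'a'  n2⇒n1 ·f  emit P0@[38:38]
[39] read 'b'  n1⇒n2 ·f
[40] read 'c'  n2⇒n13
[41] read 'b'  n13⇒n18
[42] read 'c'  n18⇒n19
[43] read 'a'  n19⇒n20  emit P0@[43:43],P5@[39:43],P6@[40:43]
[44] read 'b'  n20⇒n2 ·f
[45] read 'b'  n2⇒n3
[46] read 'c'  n3⇒n4
[47] read 'b'  n4⇒n5
[48] read 'b'  n5⇒n6  emit P1@[44:48]
[49] read 'b'  n6⇒n3 ·f
[50] read 'c'  n3⇒n4
[51] read 'b'  n4⇒n5
[52] read 'c'  n5⇒n19 ·f
[53] read 'a'  n19⇒n20  emit P0@[53:53],P5@[49:53],P6@[50:53]
[54] read 'a'  n20⇒n17 ·f  emit P0@[54:54],P4@[53:54]
[55] read 'a'  n17⇒n17 ·f  emit P0@[55:55],P4@[54:55]
[56] read 'b'  n17⇒n2 ·f
[57] read 'b'  n2⇒n3
[58] read 'c'  n3⇒n4
[59] read 'b'  n4⇒n5
[60] read 'b'  n5⇒n6  emit P1@[56:60]
[61] read 'a'  n6⇒n1 ·f  emit P0@[61:61]
[62] read 'b'  n1⇒n2 ·f
[63] read 'b'  n2⇒n3
[64] read 'b'  n3⇒n3 ·f
[65] read 'c'  n3⇒n4
[66] read 'b'  n4⇒n5
[67] read 'b'  n5⇒n6  emit P1@[63:67]
[68] read 'b'  n6⇒n3 ·f
[69] read 'b'  n3⇒n3 ·f
[70] read 'b'  n3⇒n3 ·f

Matches: [[4,0],[4,5],[4,6],[5,0],[5,4],[11,1],[17,2],[18,1],[19,0],[25,2],[28,0],[29,0],[29,4],[30,0],[30,4],[32,0],[33,0],[33,4],[36,0],[38,0],[43,0],[43,5],[43,6],[48,1],[53,0],[53,5],[53,6],[54,0],[54,4],[55,0],[55,4],[60,1],[61,0],[67,1]]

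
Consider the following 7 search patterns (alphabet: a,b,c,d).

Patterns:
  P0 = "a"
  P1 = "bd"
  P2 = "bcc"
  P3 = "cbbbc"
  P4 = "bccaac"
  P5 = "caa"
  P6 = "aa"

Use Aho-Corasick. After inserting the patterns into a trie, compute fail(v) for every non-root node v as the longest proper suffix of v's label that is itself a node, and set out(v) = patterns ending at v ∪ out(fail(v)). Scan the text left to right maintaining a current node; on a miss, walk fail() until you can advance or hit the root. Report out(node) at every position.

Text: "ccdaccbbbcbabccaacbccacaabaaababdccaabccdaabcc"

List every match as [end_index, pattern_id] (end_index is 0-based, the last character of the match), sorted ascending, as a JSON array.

Construct AC machine:
Trie nodes:
  0='ε' goto a→1 b→2 c→6
  1='a' goto a→16  [P0 ends]
  2='b' goto c→4 d→3
  3='bd' goto ·  [P1 ends]
  4='bc' goto c→5
  5='bcc' goto a→11  [P2 ends]
  6='c' goto a→14 b→7
  7='cb' goto b→8
  8='cbb' goto b→9
  9='cbbb' goto c→10
  10='cbbbc' goto ·  [P3 ends]
  11='bcca' goto a→12
  12='bccaa' goto c→13
  13='bccaac' goto ·  [P4 ends]
  14='ca' goto a→15
  15='caa' goto ·  [P5 ends]
  16='aa' goto ·  [P6 ends]

Failure links (BFS by depth):
  fail(1) 'a': from fail(0)=0 chase 'a': 0 ⇒ 0;  out={0}∪out(0)={0}
  fail(2) 'b': from fail(0)=0 chase 'b': 0 ⇒ 0;  out=∅∪out(0)=∅
  fail(6) 'c': from fail(0)=0 chase 'c': 0 ⇒ 0;  out=∅∪out(0)=∅
  fail(3) 'bd': from fail(2)=0 chase 'd': 0 ⇒ 0;  out={1}∪out(0)={1}
  fail(4) 'bc': from fail(2)=0 chase 'c': 0 ⇒ 6;  out=∅∪out(6)=∅
  fail(7) 'cb': from fail(6)=0 chase 'b': 0 ⇒ 2;  out=∅∪out(2)=∅
  fail(14) 'ca': from fail(6)=0 chase 'a': 0 ⇒ 1;  out=∅∪out(1)={0}
  fail(16) 'aa': from fail(1)=0 chase 'a': 0 ⇒ 1;  out={6}∪out(1)={0,6}
  fail(5) 'bcc': from fail(4)=6 chase 'c': 6→0 ⇒ 6;  out={2}∪out(6)={2}
  fail(8) 'cbb': from fail(7)=2 chase 'b': 2→0 ⇒ 2;  out=∅∪out(2)=∅
  fail(15) 'caa': from fail(14)=1 chase 'a': 1 ⇒ 16;  out={5}∪out(16)={0,5,6}
  fail(9) 'cbbb': from fail(8)=2 chase 'b': 2→0 ⇒ 2;  out=∅∪out(2)=∅
  fail(11) 'bcca': from fail(5)=6 chase 'a': 6 ⇒ 14;  out=∅∪out(14)={0}
  fail(10) 'cbbbc': from fail(9)=2 chase 'c': 2 ⇒ 4;  out={3}∪out(4)={3}
  fail(12) 'bccaa': from fail(11)=14 chase 'a': 14 ⇒ 15;  out=∅∪out(15)={0,5,6}
  fail(13) 'bccaac': from fail(12)=15 chase 'c': 15→16→1→0 ⇒ 6;  out={4}∪out(6)={4}

Scan:
pos 0 'c': at 6
pos 1 'c': at 6 (fail-walked)
pos 2 'd': at 0 (fail-walked)
pos 3 'a': at 1  → match P0@[3:3]
pos 4 'c': at 6 (fail-walked)
pos 5 'c': at 6 (fail-walked)
pos 6 'b': at 7
pos 7 'b': at 8
pos 8 'b': at 9
pos 9 'c': at 10  → match P3@[5:9]
pos 10 'b': at 7 (fail-walked)
pos 11 'a': at 1 (fail-walked)  → match P0@[11:11]
pos 12 'b': at 2 (fail-walked)
pos 13 'c': at 4
pos 14 'c': at 5  → match P2@[12:14]
pos 15 'a': at 11  → match P0@[15:15]
pos 16 'a': at 12  → match P0@[16:16],P5@[14:16],P6@[15:16]
pos 17 'c': at 13  → match P4@[12:17]
pos 18 'b': at 7 (fail-walked)
pos 19 'c': at 4 (fail-walked)
pos 20 'c': at 5  → match P2@[18:20]
pos 21 'a': at 11  → match P0@[21:21]
pos 22 'c': at 6 (fail-walked)
pos 23 'a': at 14  → match P0@[23:23]
pos 24 'a': at 15  → match P0@[24:24],P5@[22:24],P6@[23:24]
pos 25 'b': at 2 (fail-walked)
pos 26 'a': at 1 (fail-walked)  → match P0@[26:26]
pos 27 'a': at 16  → match P0@[27:27],P6@[26:27]
pos 28 'a': at 16 (fail-walked)  → match P0@[28:28],P6@[27:28]
pos 29 'b': at 2 (fail-walked)
pos 30 'a': at 1 (fail-walked)  → match P0@[30:30]
pos 31 'b': at 2 (fail-walked)
pos 32 'd': at 3  → match P1@[31:32]
pos 33 'c': at 6 (fail-walked)
pos 34 'c': at 6 (fail-walked)
pos 35 'a': at 14  → match P0@[35:35]
pos 36 'a': at 15  → match P0@[36:36],P5@[34:36],P6@[35:36]
pos 37 'b': at 2 (fail-walked)
pos 38 'c': at 4
pos 39 'c': at 5  → match P2@[37:39]
pos 40 'd': at 0 (fail-walked)
pos 41 'a': at 1  → match P0@[41:41]
pos 42 'a': at 16  → match P0@[42:42],P6@[41:42]
pos 43 'b': at 2 (fail-walked)
pos 44 'c': at 4
pos 45 'c': at 5  → match P2@[43:45]

All matches (sorted): [[3,0],[9,3],[11,0],[14,2],[15,0],[16,0],[16,5],[16,6],[17,4],[20,2],[21,0],[23,0],[24,0],[24,5],[24,6],[26,0],[27,0],[27,6],[28,0],[28,6],[30,0],[32,1],[35,0],[36,0],[36,5],[36,6],[39,2],[41,0],[42,0],[42,6],[45,2]]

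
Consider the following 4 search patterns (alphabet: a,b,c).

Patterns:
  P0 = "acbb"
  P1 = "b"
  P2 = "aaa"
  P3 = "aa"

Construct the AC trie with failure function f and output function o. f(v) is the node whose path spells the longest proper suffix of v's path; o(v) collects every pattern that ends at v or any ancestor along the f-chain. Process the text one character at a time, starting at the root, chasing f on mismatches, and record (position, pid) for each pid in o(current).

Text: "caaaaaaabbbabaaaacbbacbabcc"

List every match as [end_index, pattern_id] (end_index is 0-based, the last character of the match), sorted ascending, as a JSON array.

Build:
Trie nodes:
  0='ε' goto a→1 b→5
  1='a' goto a→6 c→2
  2='ac' goto b→3
  3='acb' goto b→4
  4='acbb' goto ·  ←P0
  5='b' goto ·  ←P1
  6='aa' goto a→7  ←P3
  7='aaa' goto ·  ←P2

Failure links (BFS by depth):
  fail(1) 'a': from fail(0)=0 chase 'a': 0 ⇒ 0;  out=∅∪out(0)=∅
  fail(5) 'b': from fail(0)=0 chase 'b': 0 ⇒ 0;  out={1}∪out(0)={1}
  fail(2) 'ac': from fail(1)=0 chase 'c': 0 ⇒ 0;  out=∅∪out(0)=∅
  fail(6) 'aa': from fail(1)=0 chase 'a': 0 ⇒ 1;  out={3}∪out(1)={3}
  fail(3) 'acb': from fail(2)=0 chase 'b': 0 ⇒ 5;  out=∅∪out(5)={1}
  fail(7) 'aaa': from fail(6)=1 chase 'a': 1 ⇒ 6;  out={2}∪out(6)={2,3}
  fail(4) 'acbb': from fail(3)=5 chase 'b': 5→0 ⇒ 5;  out={0}∪out(5)={0,1}

Text stream:
[0] read 'c'  n0⇒n0
[1] read 'a'  n0⇒n1
[2] read 'a'  n1⇒n6  → match P3@[1:2]
[3] read 'a'  n6⇒n7  → match P2@[1:3],P3@[2:3]
[4] read 'a'  n7⇒n7 (via fail)  → match P2@[2:4],P3@[3:4]
[5] read 'a'  n7⇒n7 (via fail)  → match P2@[3:5],P3@[4:5]
[6] read 'a'  n7⇒n7 (via fail)  → match P2@[4:6],P3@[5:6]
[7] read 'a'  n7⇒n7 (via fail)  → match P2@[5:7],P3@[6:7]
[8] read 'b'  n7⇒n5 (via fail)  → match P1@[8:8]
[9] read 'b'  n5⇒n5 (via fail)  → match P1@[9:9]
[10] read 'b'  n5⇒n5 (via fail)  → match P1@[10:10]
[11] read 'a'  n5⇒n1 (via fail)
[12] read 'b'  n1⇒n5 (via fail)  → match P1@[12:12]
[13] read 'a'  n5⇒n1 (via fail)
[14] read 'a'  n1⇒n6  → match P3@[13:14]
[15] read 'a'  n6⇒n7  → match P2@[13:15],P3@[14:15]
[16] read 'a'  n7⇒n7 (via fail)  → match P2@[14:16],P3@[15:16]
[17] read 'c'  n7⇒n2 (via fail)
[18] read 'b'  n2⇒n3  → match P1@[18:18]
[19] read 'b'  n3⇒n4  → match P0@[16:19],P1@[19:19]
[20] read 'a'  n4⇒n1 (via fail)
[21] read 'c'  n1⇒n2
[22] read 'b'  n2⇒n3  → match P1@[22:22]
[23] read 'a'  n3⇒n1 (via fail)
[24] read 'b'  n1⇒n5 (via fail)  → match P1@[24:24]
[25] read 'c'  n5⇒n0 (via fail)
[26] read 'c'  n0⇒n0

All matches (sorted): [[2,3],[3,2],[3,3],[4,2],[4,3],[5,2],[5,3],[6,2],[6,3],[7,2],[7,3],[8,1],[9,1],[10,1],[12,1],[14,3],[15,2],[15,3],[16,2],[16,3],[18,1],[19,0],[19,1],[22,1],[24,1]]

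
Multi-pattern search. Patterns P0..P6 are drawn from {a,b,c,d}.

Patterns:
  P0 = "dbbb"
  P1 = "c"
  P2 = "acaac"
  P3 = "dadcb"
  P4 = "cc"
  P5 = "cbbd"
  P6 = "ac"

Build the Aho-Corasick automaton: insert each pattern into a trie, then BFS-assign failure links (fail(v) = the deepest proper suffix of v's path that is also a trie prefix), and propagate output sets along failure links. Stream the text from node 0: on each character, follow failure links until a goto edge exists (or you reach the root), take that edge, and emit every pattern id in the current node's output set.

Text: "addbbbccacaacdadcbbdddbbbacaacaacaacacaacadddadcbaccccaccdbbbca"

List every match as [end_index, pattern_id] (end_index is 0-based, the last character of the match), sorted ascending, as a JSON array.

Construct AC machine:
Trie (insert patterns):
  n0 'ε': a→6 c→5 d→1
  n1 'd': a→11 b→2
  n2 'db': b→3
  n3 'dbb': b→4
  n4 'dbbb': ·  ←P0
  n5 'c': b→16 c→15  ←P1
  n6 'a': c→7
  n7 'ac': a→8  ←P6
  n8 'aca': a→9
  n9 'acaa': c→10
  n10 'acaac': ·  ←P2
  n11 'da': d→12
  n12 'dad': c→13
  n13 'dadc': b→14
  n14 'dadcb': ·  ←P3
  n15 'cc': ·  ←P4
  n16 'cb': b→17
  n17 'cbb': d→18
  n18 'cbbd': ·  ←P5

BFS fail/out derivation:
  fail(1) 'd': from fail(0)=0 chase 'd': 0 ⇒ 0;  out=∅∪out(0)=∅
  fail(5) 'c': from fail(0)=0 chase 'c': 0 ⇒ 0;  out={1}∪out(0)={1}
  fail(6) 'a': from fail(0)=0 chase 'a': 0 ⇒ 0;  out=∅∪out(0)=∅
  fail(2) 'db': from fail(1)=0 chase 'b': 0 ⇒ 0;  out=∅∪out(0)=∅
  fail(7) 'ac': from fail(6)=0 chase 'c': 0 ⇒ 5;  out={6}∪out(5)={1,6}
  fail(11) 'da': from fail(1)=0 chase 'a': 0 ⇒ 6;  out=∅∪out(6)=∅
  fail(15) 'cc': from fail(5)=0 chase 'c': 0 ⇒ 5;  out={4}∪out(5)={1,4}
  fail(16) 'cb': from fail(5)=0 chase 'b': 0 ⇒ 0;  out=∅∪out(0)=∅
  fail(3) 'dbb': from fail(2)=0 chase 'b': 0 ⇒ 0;  out=∅∪out(0)=∅
  fail(8) 'aca': from fail(7)=5 chase 'a': 5→0 ⇒ 6;  out=∅∪out(6)=∅
  fail(12) 'dad': from fail(11)=6 chase 'd': 6→0 ⇒ 1;  out=∅∪out(1)=∅
  fail(17) 'cbb': from fail(16)=0 chase 'b': 0 ⇒ 0;  out=∅∪out(0)=∅
  fail(4) 'dbbb': from fail(3)=0 chase 'b': 0 ⇒ 0;  out={0}∪out(0)={0}
  fail(9) 'acaa': from fail(8)=6 chase 'a': 6→0 ⇒ 6;  out=∅∪out(6)=∅
  fail(13) 'dadc': from fail(12)=1 chase 'c': 1→0 ⇒ 5;  out=∅∪out(5)={1}
  fail(18) 'cbbd': from fail(17)=0 chase 'd': 0 ⇒ 1;  out={5}∪out(1)={5}
  fail(10) 'acaac': from fail(9)=6 chase 'c': 6 ⇒ 7;  out={2}∪out(7)={1,2,6}
  fail(14) 'dadcb': from fail(13)=5 chase 'b': 5 ⇒ 16;  out={3}∪out(16)={3}

Text stream:
pos 0 'a': at 6
pos 1 'd': at 1 (fail-walked)
pos 2 'd': at 1 (fail-walked)
pos 3 'b': at 2
pos 4 'b': at 3
pos 5 'b': at 4  emit P0@[2:5]
pos 6 'c': at 5 (fail-walked)  emit P1@[6:6]
pos 7 'c': at 15  emit P1@[7:7],P4@[6:7]
pos 8 'a': at 6 (fail-walked)
pos 9 'c': at 7  emit P1@[9:9],P6@[8:9]
pos 10 'a': at 8
pos 11 'a': at 9
pos 12 'c': at 10  emit P1@[12:12],P2@[8:12],P6@[11:12]
pos 13 'd': at 1 (fail-walked)
pos 14 'a': at 11
pos 15 'd': at 12
pos 16 'c': at 13  emit P1@[16:16]
pos 17 'b': at 14  emit P3@[13:17]
pos 18 'b': at 17 (fail-walked)
pos 19 'd': at 18  emit P5@[16:19]
pos 20 'd': at 1 (fail-walked)
pos 21 'd': at 1 (fail-walked)
pos 22 'b': at 2
pos 23 'b': at 3
pos 24 'b': at 4  emit P0@[21:24]
pos 25 'a': at 6 (fail-walked)
pos 26 'c': at 7  emit P1@[26:26],P6@[25:26]
pos 27 'a': at 8
pos 28 'a': at 9
pos 29 'c': at 10  emit P1@[29:29],P2@[25:29],P6@[28:29]
pos 30 'a': at 8 (fail-walked)
pos 31 'a': at 9
pos 32 'c': at 10  emit P1@[32:32],P2@[28:32],P6@[31:32]
pos 33 'a': at 8 (fail-walked)
pos 34 'a': at 9
pos 35 'c': at 10  emit P1@[35:35],P2@[31:35],P6@[34:35]
pos 36 'a': at 8 (fail-walked)
pos 37 'c': at 7 (fail-walked)  emit P1@[37:37],P6@[36:37]
pos 38 'a': at 8
pos 39 'a': at 9
pos 40 'c': at 10  emit P1@[40:40],P2@[36:40],P6@[39:40]
pos 41 'a': at 8 (fail-walked)
pos 42 'd': at 1 (fail-walked)
pos 43 'd': at 1 (fail-walked)
pos 44 'd': at 1 (fail-walked)
pos 45 'a': at 11
pos 46 'd': at 12
pos 47 'c': at 13  emit P1@[47:47]
pos 48 'b': at 14  emit P3@[44:48]
pos 49 'a': at 6 (fail-walked)
pos 50 'c': at 7  emit P1@[50:50],P6@[49:50]
pos 51 'c': at 15 (fail-walked)  emit P1@[51:51],P4@[50:51]
pos 52 'c': at 15 (fail-walked)  emit P1@[52:52],P4@[51:52]
pos 53 'c': at 15 (fail-walked)  emit P1@[53:53],P4@[52:53]
pos 54 'a': at 6 (fail-walked)
pos 55 'c': at 7  emit P1@[55:55],P6@[54:55]
pos 56 'c': at 15 (fail-walked)  emit P1@[56:56],P4@[55:56]
pos 57 'd': at 1 (fail-walked)
pos 58 'b': at 2
pos 59 'b': at 3
pos 60 'b': at 4  emit P0@[57:60]
pos 61 'c': at 5 (fail-walked)  emit P1@[61:61]
pos 62 'a': at 6 (fail-walked)

All matches (sorted): [[5,0],[6,1],[7,1],[7,4],[9,1],[9,6],[12,1],[12,2],[12,6],[16,1],[17,3],[19,5],[24,0],[26,1],[26,6],[29,1],[29,2],[29,6],[32,1],[32,2],[32,6],[35,1],[35,2],[35,6],[37,1],[37,6],[40,1],[40,2],[40,6],[47,1],[48,3],[50,1],[50,6],[51,1],[51,4],[52,1],[52,4],[53,1],[53,4],[55,1],[55,6],[56,1],[56,4],[60,0],[61,1]]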